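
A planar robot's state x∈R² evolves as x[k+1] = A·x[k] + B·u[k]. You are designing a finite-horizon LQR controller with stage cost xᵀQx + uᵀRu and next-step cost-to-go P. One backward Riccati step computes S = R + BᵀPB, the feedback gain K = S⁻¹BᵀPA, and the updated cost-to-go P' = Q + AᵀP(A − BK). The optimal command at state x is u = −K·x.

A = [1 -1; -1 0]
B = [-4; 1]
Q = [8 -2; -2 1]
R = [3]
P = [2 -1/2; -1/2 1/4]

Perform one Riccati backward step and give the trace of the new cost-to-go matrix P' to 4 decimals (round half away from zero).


BᵀP = [-8.5000 2.2500]
S = R + BᵀPB = [3] + [36.2500] = [39.2500]
BᵀPA = [-10.7500 8.5000]
K = S⁻¹·BᵀPA = [-0.2739 0.2166]
A−BK = [-0.0955 -0.1338; -0.7261 -0.2166]
AᵀP(A−BK) = [0.3057 -0.1720; -0.1720 0.1592]
P' = Q + AᵀP(A−BK) = [8.3057 -2.1720; -2.1720 1.1592]
tr(P') = 9.4650

9.4650


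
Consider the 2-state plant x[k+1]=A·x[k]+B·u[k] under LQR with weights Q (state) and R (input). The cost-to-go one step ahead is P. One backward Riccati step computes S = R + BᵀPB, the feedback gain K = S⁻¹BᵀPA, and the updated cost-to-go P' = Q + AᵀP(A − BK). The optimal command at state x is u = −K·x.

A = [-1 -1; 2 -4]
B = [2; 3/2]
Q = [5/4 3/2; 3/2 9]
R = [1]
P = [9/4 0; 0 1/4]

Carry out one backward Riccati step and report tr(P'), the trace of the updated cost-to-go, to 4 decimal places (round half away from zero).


BᵀP = [4.5000 0.3750]
S = R + BᵀPB = [1] + [9.5625] = [10.5625]
BᵀPA = [-3.7500 -6.0000]
K = S⁻¹·BᵀPA = [-0.3550 -0.5680]
A−BK = [-0.2899 0.1361; 2.5325 -3.1479]
AᵀP(A−BK) = [1.9186 -1.8802; -1.8802 2.8417]
P' = Q + AᵀP(A−BK) = [3.1686 -0.3802; -0.3802 11.8417]
tr(P') = 15.0104

15.0104


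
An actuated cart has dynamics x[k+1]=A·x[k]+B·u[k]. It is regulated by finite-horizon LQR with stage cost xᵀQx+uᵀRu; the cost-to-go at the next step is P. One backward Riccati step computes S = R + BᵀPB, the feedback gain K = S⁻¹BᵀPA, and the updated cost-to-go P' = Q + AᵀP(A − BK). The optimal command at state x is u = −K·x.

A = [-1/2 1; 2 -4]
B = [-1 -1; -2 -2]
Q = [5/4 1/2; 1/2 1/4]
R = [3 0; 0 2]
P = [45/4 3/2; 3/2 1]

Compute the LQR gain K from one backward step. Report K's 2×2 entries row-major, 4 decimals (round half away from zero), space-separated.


BᵀP = [-14.2500 -3.5000; -14.2500 -3.5000]
S = R + BᵀPB = [3 0; 0 2] + [21.2500 21.2500; 21.2500 21.2500] = [24.2500 21.2500; 21.2500 23.2500]
BᵀPA = [0.1250 -0.2500; 0.1250 -0.2500]
K = S⁻¹·BᵀPA = [0.0022 -0.0045; 0.0033 -0.0067]
A−BK = [-0.4944 0.9889; 2.0111 -4.0223]
AᵀP(A−BK) = [3.8118 -7.6236; -7.6236 15.2472]
P' = Q + AᵀP(A−BK) = [5.0618 -7.1236; -7.1236 15.4972]
tr(P') = 20.5590

0.0022 -0.0045 0.0033 -0.0067


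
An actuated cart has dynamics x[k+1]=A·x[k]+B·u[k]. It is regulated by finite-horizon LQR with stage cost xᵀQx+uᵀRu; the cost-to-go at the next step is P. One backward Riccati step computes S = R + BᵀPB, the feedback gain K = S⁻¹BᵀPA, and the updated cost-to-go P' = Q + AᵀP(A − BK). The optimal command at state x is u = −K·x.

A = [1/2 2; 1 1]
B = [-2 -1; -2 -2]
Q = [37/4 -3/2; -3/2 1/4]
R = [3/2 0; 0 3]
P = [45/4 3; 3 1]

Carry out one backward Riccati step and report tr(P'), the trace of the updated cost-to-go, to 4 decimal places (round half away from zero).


BᵀP = [-28.5000 -8.0000; -17.2500 -5.0000]
S = R + BᵀPB = [3/2 0; 0 3] + [73.0000 44.5000; 44.5000 27.2500] = [74.5000 44.5000; 44.5000 30.2500]
BᵀPA = [-22.2500 -65.0000; -13.6250 -39.5000]
K = S⁻¹·BᵀPA = [-0.2442 -0.7627; -0.0912 -0.1838]
A−BK = [-0.0796 0.2908; 0.3292 -0.8930]
AᵀP(A−BK) = [0.1368 0.2757; 0.2757 1.1646]
P' = Q + AᵀP(A−BK) = [9.3868 -1.2243; -1.2243 1.4146]
tr(P') = 10.8014

10.8014


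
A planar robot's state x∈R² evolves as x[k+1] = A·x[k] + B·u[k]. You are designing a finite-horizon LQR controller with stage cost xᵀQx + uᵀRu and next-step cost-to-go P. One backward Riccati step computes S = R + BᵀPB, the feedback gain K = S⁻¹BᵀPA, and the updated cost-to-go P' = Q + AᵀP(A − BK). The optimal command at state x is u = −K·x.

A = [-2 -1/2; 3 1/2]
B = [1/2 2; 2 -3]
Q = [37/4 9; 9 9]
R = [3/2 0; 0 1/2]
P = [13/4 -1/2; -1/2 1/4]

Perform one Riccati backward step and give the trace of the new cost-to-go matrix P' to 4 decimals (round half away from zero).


18.7683

BᵀP = [0.6250 0.2500; 8.0000 -1.7500]
S = R + BᵀPB = [3/2 0; 0 1/2] + [0.8125 0.5000; 0.5000 21.2500] = [2.3125 0.5000; 0.5000 21.7500]
BᵀPA = [-0.5000 -0.1875; -21.2500 -4.8750]
K = S⁻¹·BᵀPA = [-0.0050 -0.0328; -0.9769 -0.2234]
A−BK = [-0.0437 -0.0368; 0.0793 -0.1046]
AᵀP(A−BK) = [0.4884 0.1117; 0.1117 0.0299]
P' = Q + AᵀP(A−BK) = [9.7384 9.1117; 9.1117 9.0299]
tr(P') = 18.7683


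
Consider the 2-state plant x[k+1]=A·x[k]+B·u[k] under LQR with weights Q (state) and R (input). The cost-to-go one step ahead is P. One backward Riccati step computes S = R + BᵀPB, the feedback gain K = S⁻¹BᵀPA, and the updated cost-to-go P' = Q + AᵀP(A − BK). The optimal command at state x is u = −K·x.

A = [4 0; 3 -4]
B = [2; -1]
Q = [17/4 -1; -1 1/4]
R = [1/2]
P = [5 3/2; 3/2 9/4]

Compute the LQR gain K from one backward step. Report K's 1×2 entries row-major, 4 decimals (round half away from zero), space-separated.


2.1642 -0.1791

BᵀP = [8.5000 0.7500]
S = R + BᵀPB = [1/2] + [16.2500] = [16.7500]
BᵀPA = [36.2500 -3.0000]
K = S⁻¹·BᵀPA = [2.1642 -0.1791]
A−BK = [-0.3284 0.3582; 5.1642 -4.1791]
AᵀP(A−BK) = [57.7985 -44.5075; -44.5075 35.4627]
P' = Q + AᵀP(A−BK) = [62.0485 -45.5075; -45.5075 35.7127]
tr(P') = 97.7612


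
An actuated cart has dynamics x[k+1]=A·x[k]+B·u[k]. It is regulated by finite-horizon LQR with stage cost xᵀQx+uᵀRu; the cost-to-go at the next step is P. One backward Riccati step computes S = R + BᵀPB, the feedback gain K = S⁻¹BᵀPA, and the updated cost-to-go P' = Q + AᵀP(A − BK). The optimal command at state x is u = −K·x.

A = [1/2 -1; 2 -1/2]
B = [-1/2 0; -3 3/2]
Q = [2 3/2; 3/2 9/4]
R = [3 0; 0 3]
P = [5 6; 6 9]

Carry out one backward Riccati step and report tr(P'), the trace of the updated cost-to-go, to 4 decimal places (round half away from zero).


6.5116

BᵀP = [-20.5000 -30.0000; 9.0000 13.5000]
S = R + BᵀPB = [3 0; 0 3] + [100.2500 -45.0000; -45.0000 20.2500] = [103.2500 -45.0000; -45.0000 23.2500]
BᵀPA = [-70.2500 35.5000; 31.5000 -15.7500]
K = S⁻¹·BᵀPA = [-0.5746 0.3105; 0.2426 -0.0764]
A−BK = [0.2127 -0.8447; -0.0879 0.5462]
AᵀP(A−BK) = [1.2386 -0.7788; -0.7788 1.0230]
P' = Q + AᵀP(A−BK) = [3.2386 0.7212; 0.7212 3.2730]
tr(P') = 6.5116


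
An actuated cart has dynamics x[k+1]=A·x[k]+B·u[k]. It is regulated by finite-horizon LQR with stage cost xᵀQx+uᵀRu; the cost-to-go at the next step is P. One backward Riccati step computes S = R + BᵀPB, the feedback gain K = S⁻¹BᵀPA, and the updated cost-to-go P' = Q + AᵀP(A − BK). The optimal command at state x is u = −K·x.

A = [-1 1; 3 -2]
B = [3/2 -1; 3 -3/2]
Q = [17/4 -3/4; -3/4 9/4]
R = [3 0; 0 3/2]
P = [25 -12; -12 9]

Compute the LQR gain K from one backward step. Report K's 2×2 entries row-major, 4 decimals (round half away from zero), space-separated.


BᵀP = [1.5000 9.0000; -7.0000 -1.5000]
S = R + BᵀPB = [3 0; 0 3/2] + [29.2500 -15.0000; -15.0000 9.2500] = [32.2500 -15.0000; -15.0000 10.7500]
BᵀPA = [25.5000 -16.5000; 2.5000 -4.0000]
K = S⁻¹·BᵀPA = [2.5609 -1.9507; 3.8059 -3.0940]
A−BK = [-1.0354 0.8320; 1.0262 -0.7889]
AᵀP(A−BK) = [103.1834 -81.5223; -81.5223 64.4376]
P' = Q + AᵀP(A−BK) = [107.4334 -82.2723; -82.2723 66.6876]
tr(P') = 174.1210

2.5609 -1.9507 3.8059 -3.0940


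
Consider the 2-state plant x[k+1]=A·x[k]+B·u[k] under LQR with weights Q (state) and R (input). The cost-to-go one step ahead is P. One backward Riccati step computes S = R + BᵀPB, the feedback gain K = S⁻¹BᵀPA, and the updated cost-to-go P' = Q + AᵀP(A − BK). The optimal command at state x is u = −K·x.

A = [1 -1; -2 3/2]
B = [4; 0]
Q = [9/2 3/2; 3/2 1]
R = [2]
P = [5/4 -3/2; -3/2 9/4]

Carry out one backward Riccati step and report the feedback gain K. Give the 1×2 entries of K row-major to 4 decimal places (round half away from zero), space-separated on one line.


BᵀP = [5.0000 -6.0000]
S = R + BᵀPB = [2] + [20.0000] = [22.0000]
BᵀPA = [17.0000 -14.0000]
K = S⁻¹·BᵀPA = [0.7727 -0.6364]
A−BK = [-2.0909 1.5455; -2.0000 1.5000]
AᵀP(A−BK) = [3.1136 -2.4318; -2.4318 1.9034]
P' = Q + AᵀP(A−BK) = [7.6136 -0.9318; -0.9318 2.9034]
tr(P') = 10.5170

0.7727 -0.6364


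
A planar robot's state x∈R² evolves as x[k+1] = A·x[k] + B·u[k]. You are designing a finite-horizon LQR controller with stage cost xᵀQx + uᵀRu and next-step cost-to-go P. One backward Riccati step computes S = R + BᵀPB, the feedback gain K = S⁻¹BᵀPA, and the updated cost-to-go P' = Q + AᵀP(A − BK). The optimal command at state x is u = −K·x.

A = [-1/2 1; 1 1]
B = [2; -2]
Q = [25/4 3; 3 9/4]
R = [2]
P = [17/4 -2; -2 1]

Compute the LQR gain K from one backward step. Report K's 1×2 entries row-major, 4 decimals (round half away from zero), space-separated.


BᵀP = [12.5000 -6.0000]
S = R + BᵀPB = [2] + [37.0000] = [39.0000]
BᵀPA = [-12.2500 6.5000]
K = S⁻¹·BᵀPA = [-0.3141 0.1667]
A−BK = [0.1282 0.6667; 0.3718 1.3333]
AᵀP(A−BK) = [0.2147 -0.0833; -0.0833 0.1667]
P' = Q + AᵀP(A−BK) = [6.4647 2.9167; 2.9167 2.4167]
tr(P') = 8.8814

-0.3141 0.1667


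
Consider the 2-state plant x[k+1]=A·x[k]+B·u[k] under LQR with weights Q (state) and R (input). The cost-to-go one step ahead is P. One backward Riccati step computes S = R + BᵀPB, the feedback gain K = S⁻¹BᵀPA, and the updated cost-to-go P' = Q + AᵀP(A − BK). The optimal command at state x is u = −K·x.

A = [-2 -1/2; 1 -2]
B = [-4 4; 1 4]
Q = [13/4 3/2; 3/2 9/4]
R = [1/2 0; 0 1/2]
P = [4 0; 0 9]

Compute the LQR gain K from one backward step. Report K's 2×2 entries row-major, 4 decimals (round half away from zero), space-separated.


BᵀP = [-16.0000 9.0000; 16.0000 36.0000]
S = R + BᵀPB = [1/2 0; 0 1/2] + [73.0000 -28.0000; -28.0000 208.0000] = [73.5000 -28.0000; -28.0000 208.5000]
BᵀPA = [41.0000 -10.0000; 4.0000 -80.0000]
K = S⁻¹·BᵀPA = [0.5956 -0.2974; 0.0992 -0.4236]
A−BK = [-0.0143 0.0048; 0.0077 -0.0080]
AᵀP(A−BK) = [0.1836 -0.1104; -0.1104 0.1346]
P' = Q + AᵀP(A−BK) = [3.4336 1.3896; 1.3896 2.3846]
tr(P') = 5.8183

0.5956 -0.2974 0.0992 -0.4236


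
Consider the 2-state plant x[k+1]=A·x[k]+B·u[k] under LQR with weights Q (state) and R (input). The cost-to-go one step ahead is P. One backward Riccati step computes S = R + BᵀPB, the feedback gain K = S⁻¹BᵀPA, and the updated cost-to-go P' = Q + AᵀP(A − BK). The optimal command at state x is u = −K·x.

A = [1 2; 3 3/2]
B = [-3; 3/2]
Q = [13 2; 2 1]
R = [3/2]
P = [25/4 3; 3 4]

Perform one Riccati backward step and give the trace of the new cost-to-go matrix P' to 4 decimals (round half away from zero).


BᵀP = [-14.2500 -3.0000]
S = R + BᵀPB = [3/2] + [38.2500] = [39.7500]
BᵀPA = [-23.2500 -33.0000]
K = S⁻¹·BᵀPA = [-0.5849 -0.8302]
A−BK = [-0.7547 -0.4906; 3.8774 2.7453]
AᵀP(A−BK) = [46.6509 33.6981; 33.6981 24.6038]
P' = Q + AᵀP(A−BK) = [59.6509 35.6981; 35.6981 25.6038]
tr(P') = 85.2547

85.2547


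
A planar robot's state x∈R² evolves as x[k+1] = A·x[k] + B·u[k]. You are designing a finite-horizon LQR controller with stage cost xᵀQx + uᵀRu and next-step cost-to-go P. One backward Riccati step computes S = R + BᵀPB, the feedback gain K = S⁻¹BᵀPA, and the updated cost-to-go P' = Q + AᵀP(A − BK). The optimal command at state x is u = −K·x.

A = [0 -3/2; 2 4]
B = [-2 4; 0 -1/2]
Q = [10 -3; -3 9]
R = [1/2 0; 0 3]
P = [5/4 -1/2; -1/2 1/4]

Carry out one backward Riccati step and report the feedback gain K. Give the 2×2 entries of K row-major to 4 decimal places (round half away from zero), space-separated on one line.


BᵀP = [-2.5000 1.0000; 5.2500 -2.1250]
S = R + BᵀPB = [1/2 0; 0 3] + [5.0000 -10.5000; -10.5000 22.0625] = [5.5000 -10.5000; -10.5000 25.0625]
BᵀPA = [2.0000 7.7500; -4.2500 -16.3750]
K = S⁻¹·BᵀPA = [0.1993 0.8080; -0.0861 -0.3148]
A−BK = [0.7429 1.3754; 1.9570 3.8426]
AᵀP(A−BK) = [0.2356 0.5459; 0.5459 1.3947]
P' = Q + AᵀP(A−BK) = [10.2356 -2.4541; -2.4541 10.3947]
tr(P') = 20.6303

0.1993 0.8080 -0.0861 -0.3148


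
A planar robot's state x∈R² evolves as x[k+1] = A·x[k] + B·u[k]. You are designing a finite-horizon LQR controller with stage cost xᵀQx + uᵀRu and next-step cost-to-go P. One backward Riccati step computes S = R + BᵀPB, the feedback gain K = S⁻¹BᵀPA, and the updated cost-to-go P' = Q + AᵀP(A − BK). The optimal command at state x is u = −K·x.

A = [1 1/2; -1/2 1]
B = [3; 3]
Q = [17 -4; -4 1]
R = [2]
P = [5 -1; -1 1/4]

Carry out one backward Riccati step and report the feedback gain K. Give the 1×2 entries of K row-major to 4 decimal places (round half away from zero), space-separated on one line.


0.4200 0.1200

BᵀP = [12.0000 -2.2500]
S = R + BᵀPB = [2] + [29.2500] = [31.2500]
BᵀPA = [13.1250 3.7500]
K = S⁻¹·BᵀPA = [0.4200 0.1200]
A−BK = [-0.2600 0.1400; -1.7600 0.6400]
AᵀP(A−BK) = [0.5500 0.0500; 0.0500 0.0500]
P' = Q + AᵀP(A−BK) = [17.5500 -3.9500; -3.9500 1.0500]
tr(P') = 18.6000


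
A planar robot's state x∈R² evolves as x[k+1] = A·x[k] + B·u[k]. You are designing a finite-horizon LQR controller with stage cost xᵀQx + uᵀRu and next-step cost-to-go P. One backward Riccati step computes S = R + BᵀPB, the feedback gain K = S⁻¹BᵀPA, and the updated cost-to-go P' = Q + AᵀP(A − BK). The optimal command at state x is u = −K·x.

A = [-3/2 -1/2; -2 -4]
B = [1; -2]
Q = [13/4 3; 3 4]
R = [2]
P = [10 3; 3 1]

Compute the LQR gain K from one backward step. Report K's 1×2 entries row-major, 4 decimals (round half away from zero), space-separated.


-2.0000 -1.5000

BᵀP = [4.0000 1.0000]
S = R + BᵀPB = [2] + [2.0000] = [4.0000]
BᵀPA = [-8.0000 -6.0000]
K = S⁻¹·BᵀPA = [-2.0000 -1.5000]
A−BK = [0.5000 1.0000; -6.0000 -7.0000]
AᵀP(A−BK) = [28.5000 24.5000; 24.5000 21.5000]
P' = Q + AᵀP(A−BK) = [31.7500 27.5000; 27.5000 25.5000]
tr(P') = 57.2500


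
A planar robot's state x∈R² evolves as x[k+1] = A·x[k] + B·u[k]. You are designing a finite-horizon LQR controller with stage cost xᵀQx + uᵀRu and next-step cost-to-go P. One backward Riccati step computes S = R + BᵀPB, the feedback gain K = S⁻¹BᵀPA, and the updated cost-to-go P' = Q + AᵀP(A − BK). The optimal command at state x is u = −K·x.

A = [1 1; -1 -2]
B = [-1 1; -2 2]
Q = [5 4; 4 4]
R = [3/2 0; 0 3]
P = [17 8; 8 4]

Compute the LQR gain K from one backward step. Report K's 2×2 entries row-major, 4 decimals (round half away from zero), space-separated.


BᵀP = [-33.0000 -16.0000; 33.0000 16.0000]
S = R + BᵀPB = [3/2 0; 0 3] + [65.0000 -65.0000; -65.0000 65.0000] = [66.5000 -65.0000; -65.0000 68.0000]
BᵀPA = [-17.0000 -1.0000; 17.0000 1.0000]
K = S⁻¹·BᵀPA = [-0.1717 -0.0101; 0.0859 0.0051]
A−BK = [0.7424 0.9848; -1.5152 -2.0303]
AᵀP(A−BK) = [0.6212 0.7424; 0.7424 0.9848]
P' = Q + AᵀP(A−BK) = [5.6212 4.7424; 4.7424 4.9848]
tr(P') = 10.6061

-0.1717 -0.0101 0.0859 0.0051


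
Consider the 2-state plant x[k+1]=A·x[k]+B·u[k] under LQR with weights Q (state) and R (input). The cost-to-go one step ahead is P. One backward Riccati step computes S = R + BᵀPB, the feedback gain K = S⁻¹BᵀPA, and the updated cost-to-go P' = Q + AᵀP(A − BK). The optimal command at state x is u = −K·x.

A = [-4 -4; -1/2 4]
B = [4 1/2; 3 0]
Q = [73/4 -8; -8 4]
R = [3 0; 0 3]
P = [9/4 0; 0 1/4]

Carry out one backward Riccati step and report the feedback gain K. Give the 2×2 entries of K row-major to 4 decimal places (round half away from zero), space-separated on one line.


-0.8629 -0.7680 -0.1731 -0.2930

BᵀP = [9.0000 0.7500; 1.1250 0.0000]
S = R + BᵀPB = [3 0; 0 3] + [38.2500 4.5000; 4.5000 0.5625] = [41.2500 4.5000; 4.5000 3.5625]
BᵀPA = [-36.3750 -33.0000; -4.5000 -4.5000]
K = S⁻¹·BᵀPA = [-0.8629 -0.7680; -0.1731 -0.2930]
A−BK = [-0.4617 -0.7814; 2.0888 6.3041]
AᵀP(A−BK) = [3.8943 6.2442; 6.2442 13.3363]
P' = Q + AᵀP(A−BK) = [22.1443 -1.7558; -1.7558 17.3363]
tr(P') = 39.4806


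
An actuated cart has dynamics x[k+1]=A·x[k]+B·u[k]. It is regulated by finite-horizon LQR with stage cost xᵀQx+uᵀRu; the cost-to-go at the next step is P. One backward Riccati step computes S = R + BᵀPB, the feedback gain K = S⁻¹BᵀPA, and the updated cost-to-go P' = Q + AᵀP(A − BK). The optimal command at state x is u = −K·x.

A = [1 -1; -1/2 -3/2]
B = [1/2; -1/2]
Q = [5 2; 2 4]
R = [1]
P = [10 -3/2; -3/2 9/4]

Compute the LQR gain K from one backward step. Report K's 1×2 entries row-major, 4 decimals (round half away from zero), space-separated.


BᵀP = [5.7500 -1.8750]
S = R + BᵀPB = [1] + [3.8125] = [4.8125]
BᵀPA = [6.6875 -2.9375]
K = S⁻¹·BᵀPA = [1.3896 -0.6104]
A−BK = [0.3052 -0.6948; 0.1948 -1.8052]
AᵀP(A−BK) = [2.7695 -2.7305; -2.7305 8.7695]
P' = Q + AᵀP(A−BK) = [7.7695 -0.7305; -0.7305 12.7695]
tr(P') = 20.5390

1.3896 -0.6104


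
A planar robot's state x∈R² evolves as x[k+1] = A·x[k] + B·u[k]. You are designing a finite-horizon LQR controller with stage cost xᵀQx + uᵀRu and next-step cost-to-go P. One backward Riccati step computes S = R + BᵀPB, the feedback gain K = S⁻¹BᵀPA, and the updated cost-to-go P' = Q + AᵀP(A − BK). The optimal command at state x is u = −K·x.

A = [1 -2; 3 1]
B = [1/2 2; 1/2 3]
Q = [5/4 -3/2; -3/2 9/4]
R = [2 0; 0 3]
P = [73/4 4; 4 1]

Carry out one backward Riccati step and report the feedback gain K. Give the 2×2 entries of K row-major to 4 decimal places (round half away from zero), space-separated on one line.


0.1829 -0.2378 0.5719 -0.5934

BᵀP = [11.1250 2.5000; 48.5000 11.0000]
S = R + BᵀPB = [2 0; 0 3] + [6.8125 29.7500; 29.7500 130.0000] = [8.8125 29.7500; 29.7500 133.0000]
BᵀPA = [18.6250 -19.7500; 81.5000 -86.0000]
K = S⁻¹·BᵀPA = [0.1829 -0.2378; 0.5719 -0.5934]
A−BK = [-0.2352 -0.6943; 1.1929 2.8992]
AᵀP(A−BK) = [1.2361 -0.7069; -0.7069 2.2689]
P' = Q + AᵀP(A−BK) = [2.4861 -2.2069; -2.2069 4.5189]
tr(P') = 7.0050


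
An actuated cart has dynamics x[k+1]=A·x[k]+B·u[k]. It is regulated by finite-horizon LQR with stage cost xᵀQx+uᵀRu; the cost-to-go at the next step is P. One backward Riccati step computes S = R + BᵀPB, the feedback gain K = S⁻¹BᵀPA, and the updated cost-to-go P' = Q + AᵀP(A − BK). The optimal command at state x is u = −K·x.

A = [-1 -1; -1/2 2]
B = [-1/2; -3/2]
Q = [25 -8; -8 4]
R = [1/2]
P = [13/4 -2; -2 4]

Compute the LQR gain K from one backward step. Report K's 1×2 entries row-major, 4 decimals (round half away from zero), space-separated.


0.1538 -1.5556

BᵀP = [1.3750 -5.0000]
S = R + BᵀPB = [1/2] + [6.8125] = [7.3125]
BᵀPA = [1.1250 -11.3750]
K = S⁻¹·BᵀPA = [0.1538 -1.5556]
A−BK = [-0.9231 -1.7778; -0.2692 -0.3333]
AᵀP(A−BK) = [2.0769 4.0000; 4.0000 9.5556]
P' = Q + AᵀP(A−BK) = [27.0769 -4.0000; -4.0000 13.5556]
tr(P') = 40.6325


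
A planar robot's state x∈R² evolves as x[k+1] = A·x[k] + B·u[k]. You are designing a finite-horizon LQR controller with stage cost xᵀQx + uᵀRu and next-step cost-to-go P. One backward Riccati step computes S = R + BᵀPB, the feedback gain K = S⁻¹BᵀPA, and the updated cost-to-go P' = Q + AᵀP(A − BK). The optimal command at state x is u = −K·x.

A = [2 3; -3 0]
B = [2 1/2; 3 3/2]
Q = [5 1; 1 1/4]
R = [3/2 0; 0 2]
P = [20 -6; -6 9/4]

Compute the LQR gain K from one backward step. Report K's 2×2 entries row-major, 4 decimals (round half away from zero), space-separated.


BᵀP = [22.0000 -5.2500; 1.0000 0.3750]
S = R + BᵀPB = [3/2 0; 0 2] + [28.2500 3.1250; 3.1250 1.0625] = [29.7500 3.1250; 3.1250 3.0625]
BᵀPA = [59.7500 66.0000; 0.8750 3.0000]
K = S⁻¹·BᵀPA = [2.2159 2.3696; -1.9754 -1.4383]
A−BK = [-1.4441 -1.0200; -6.6846 -4.9512]
AᵀP(A−BK) = [41.5782 33.6765; 33.6765 27.9232]
P' = Q + AᵀP(A−BK) = [46.5782 34.6765; 34.6765 28.1732]
tr(P') = 74.7513

2.2159 2.3696 -1.9754 -1.4383


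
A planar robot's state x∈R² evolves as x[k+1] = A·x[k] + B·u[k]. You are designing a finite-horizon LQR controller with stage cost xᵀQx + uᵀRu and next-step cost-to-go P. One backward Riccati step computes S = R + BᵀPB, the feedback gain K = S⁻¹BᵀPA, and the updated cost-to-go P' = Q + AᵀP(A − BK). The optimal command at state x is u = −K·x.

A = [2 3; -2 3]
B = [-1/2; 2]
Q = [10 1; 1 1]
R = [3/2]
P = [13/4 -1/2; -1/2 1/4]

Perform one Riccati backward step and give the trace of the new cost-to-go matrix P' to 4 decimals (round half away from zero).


33.5978

BᵀP = [-2.6250 0.7500]
S = R + BᵀPB = [3/2] + [2.8125] = [4.3125]
BᵀPA = [-6.7500 -5.6250]
K = S⁻¹·BᵀPA = [-1.5652 -1.3043]
A−BK = [1.2174 2.3478; 1.1304 5.6087]
AᵀP(A−BK) = [7.4348 9.1957; 9.1957 15.1630]
P' = Q + AᵀP(A−BK) = [17.4348 10.1957; 10.1957 16.1630]
tr(P') = 33.5978


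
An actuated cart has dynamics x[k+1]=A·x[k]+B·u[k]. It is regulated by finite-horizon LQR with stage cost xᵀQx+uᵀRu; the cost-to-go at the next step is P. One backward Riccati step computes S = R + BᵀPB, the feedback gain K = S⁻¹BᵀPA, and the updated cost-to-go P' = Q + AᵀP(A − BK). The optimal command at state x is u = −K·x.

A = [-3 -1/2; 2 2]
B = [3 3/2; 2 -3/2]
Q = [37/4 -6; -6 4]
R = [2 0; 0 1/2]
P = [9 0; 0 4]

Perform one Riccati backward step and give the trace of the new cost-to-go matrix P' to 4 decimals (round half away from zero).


BᵀP = [27.0000 8.0000; 13.5000 -6.0000]
S = R + BᵀPB = [2 0; 0 1/2] + [97.0000 28.5000; 28.5000 29.2500] = [99.0000 28.5000; 28.5000 29.7500]
BᵀPA = [-65.0000 2.5000; -52.5000 -18.7500]
K = S⁻¹·BᵀPA = [-0.2051 0.2854; -1.5682 -0.9037]
A−BK = [-0.0323 -0.0007; 0.0579 0.0737]
AᵀP(A−BK) = [1.3366 0.6088; 0.6088 0.5929]
P' = Q + AᵀP(A−BK) = [10.5866 -5.3912; -5.3912 4.5929]
tr(P') = 15.1796

15.1796


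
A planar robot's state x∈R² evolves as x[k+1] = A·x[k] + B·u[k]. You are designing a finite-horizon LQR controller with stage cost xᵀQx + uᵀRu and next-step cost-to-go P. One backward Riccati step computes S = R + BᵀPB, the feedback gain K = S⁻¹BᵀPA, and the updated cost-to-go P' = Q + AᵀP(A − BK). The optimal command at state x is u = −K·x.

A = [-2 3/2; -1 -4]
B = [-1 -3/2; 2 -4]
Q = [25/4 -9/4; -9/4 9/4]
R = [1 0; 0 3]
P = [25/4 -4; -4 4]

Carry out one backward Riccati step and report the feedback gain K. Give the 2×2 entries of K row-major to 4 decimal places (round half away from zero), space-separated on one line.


0.7795 -1.6374 0.5295 0.1918

BᵀP = [-14.2500 12.0000; 6.6250 -10.0000]
S = R + BᵀPB = [1 0; 0 3] + [38.2500 -26.6250; -26.6250 30.0625] = [39.2500 -26.6250; -26.6250 33.0625]
BᵀPA = [16.5000 -69.3750; -3.2500 49.9375]
K = S⁻¹·BᵀPA = [0.7795 -1.6374; 0.5295 0.1918]
A−BK = [-0.4263 0.1503; -0.4412 0.0420]
AᵀP(A−BK) = [1.8584 -1.1094; -1.1094 2.8892]
P' = Q + AᵀP(A−BK) = [8.1084 -3.3594; -3.3594 5.1392]
tr(P') = 13.2476


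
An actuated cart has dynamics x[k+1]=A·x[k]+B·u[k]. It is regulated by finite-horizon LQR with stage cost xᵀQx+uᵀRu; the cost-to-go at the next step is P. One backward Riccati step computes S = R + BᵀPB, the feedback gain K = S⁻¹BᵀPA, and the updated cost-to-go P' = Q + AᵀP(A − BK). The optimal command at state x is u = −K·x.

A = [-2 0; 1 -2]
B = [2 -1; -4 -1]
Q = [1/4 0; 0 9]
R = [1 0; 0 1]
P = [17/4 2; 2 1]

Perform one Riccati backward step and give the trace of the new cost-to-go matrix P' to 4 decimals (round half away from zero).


10.7438

BᵀP = [0.5000 0.0000; -6.2500 -3.0000]
S = R + BᵀPB = [1 0; 0 1] + [1.0000 -0.5000; -0.5000 9.2500] = [2.0000 -0.5000; -0.5000 10.2500]
BᵀPA = [-1.0000 0.0000; 9.5000 6.0000]
K = S⁻¹·BᵀPA = [-0.2716 0.1481; 0.9136 0.5926]
A−BK = [-0.5432 0.2963; 0.8272 -0.8148]
AᵀP(A−BK) = [1.0494 0.5185; 0.5185 0.4444]
P' = Q + AᵀP(A−BK) = [1.2994 0.5185; 0.5185 9.4444]
tr(P') = 10.7438


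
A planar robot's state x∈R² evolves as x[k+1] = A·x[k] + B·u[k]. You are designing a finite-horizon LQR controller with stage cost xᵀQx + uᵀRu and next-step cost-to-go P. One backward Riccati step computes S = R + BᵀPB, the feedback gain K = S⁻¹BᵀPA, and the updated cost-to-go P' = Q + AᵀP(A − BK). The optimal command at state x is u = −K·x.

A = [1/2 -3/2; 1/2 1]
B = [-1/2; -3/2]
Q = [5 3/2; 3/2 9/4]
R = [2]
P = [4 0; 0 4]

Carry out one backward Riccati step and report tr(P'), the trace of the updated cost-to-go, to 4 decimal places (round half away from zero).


20.1667

BᵀP = [-2.0000 -6.0000]
S = R + BᵀPB = [2] + [10.0000] = [12.0000]
BᵀPA = [-4.0000 -3.0000]
K = S⁻¹·BᵀPA = [-0.3333 -0.2500]
A−BK = [0.3333 -1.6250; 0.0000 0.6250]
AᵀP(A−BK) = [0.6667 -2.0000; -2.0000 12.2500]
P' = Q + AᵀP(A−BK) = [5.6667 -0.5000; -0.5000 14.5000]
tr(P') = 20.1667


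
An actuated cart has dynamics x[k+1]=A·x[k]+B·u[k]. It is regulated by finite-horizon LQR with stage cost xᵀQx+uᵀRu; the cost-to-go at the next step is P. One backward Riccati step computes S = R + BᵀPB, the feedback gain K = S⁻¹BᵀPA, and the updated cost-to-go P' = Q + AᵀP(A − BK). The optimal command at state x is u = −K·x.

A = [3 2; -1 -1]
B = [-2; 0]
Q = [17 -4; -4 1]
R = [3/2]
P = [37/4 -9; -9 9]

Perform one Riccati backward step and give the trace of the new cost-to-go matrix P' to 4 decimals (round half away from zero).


BᵀP = [-18.5000 18.0000]
S = R + BᵀPB = [3/2] + [37.0000] = [38.5000]
BᵀPA = [-73.5000 -55.0000]
K = S⁻¹·BᵀPA = [-1.9091 -1.4286]
A−BK = [-0.8182 -0.8571; -1.0000 -1.0000]
AᵀP(A−BK) = [5.9318 4.5000; 4.5000 3.4286]
P' = Q + AᵀP(A−BK) = [22.9318 0.5000; 0.5000 4.4286]
tr(P') = 27.3604

27.3604


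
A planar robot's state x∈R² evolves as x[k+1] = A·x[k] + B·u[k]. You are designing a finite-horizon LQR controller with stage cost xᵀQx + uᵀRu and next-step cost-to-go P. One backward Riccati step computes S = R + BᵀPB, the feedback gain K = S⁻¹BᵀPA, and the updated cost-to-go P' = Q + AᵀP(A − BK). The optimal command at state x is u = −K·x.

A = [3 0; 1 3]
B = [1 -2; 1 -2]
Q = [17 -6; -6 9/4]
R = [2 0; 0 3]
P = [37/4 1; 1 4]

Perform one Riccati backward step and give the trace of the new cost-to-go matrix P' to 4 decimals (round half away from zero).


BᵀP = [10.2500 5.0000; -20.5000 -10.0000]
S = R + BᵀPB = [2 0; 0 3] + [15.2500 -30.5000; -30.5000 61.0000] = [17.2500 -30.5000; -30.5000 64.0000]
BᵀPA = [35.7500 15.0000; -71.5000 -30.0000]
K = S⁻¹·BᵀPA = [0.6173 0.2590; -0.8230 -0.3453]
A−BK = [0.7367 -0.9496; -1.2633 2.0504]
AᵀP(A−BK) = [12.3367 -12.9496; -12.9496 21.7554]
P' = Q + AᵀP(A−BK) = [29.3367 -18.9496; -18.9496 24.0054]
tr(P') = 53.3421

53.3421


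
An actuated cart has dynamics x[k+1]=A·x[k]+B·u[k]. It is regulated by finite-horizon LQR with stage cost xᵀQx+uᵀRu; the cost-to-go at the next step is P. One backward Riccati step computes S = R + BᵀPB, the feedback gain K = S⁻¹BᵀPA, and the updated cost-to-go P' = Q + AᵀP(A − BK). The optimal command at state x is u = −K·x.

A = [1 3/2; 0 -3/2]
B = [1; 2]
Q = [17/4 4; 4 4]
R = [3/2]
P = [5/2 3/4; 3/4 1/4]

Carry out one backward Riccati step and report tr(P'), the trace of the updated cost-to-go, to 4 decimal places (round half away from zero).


BᵀP = [4.0000 1.2500]
S = R + BᵀPB = [3/2] + [6.5000] = [8.0000]
BᵀPA = [4.0000 4.1250]
K = S⁻¹·BᵀPA = [0.5000 0.5156]
A−BK = [0.5000 0.9844; -1.0000 -2.5313]
AᵀP(A−BK) = [0.5000 0.5625; 0.5625 0.6855]
P' = Q + AᵀP(A−BK) = [4.7500 4.5625; 4.5625 4.6855]
tr(P') = 9.4355

9.4355


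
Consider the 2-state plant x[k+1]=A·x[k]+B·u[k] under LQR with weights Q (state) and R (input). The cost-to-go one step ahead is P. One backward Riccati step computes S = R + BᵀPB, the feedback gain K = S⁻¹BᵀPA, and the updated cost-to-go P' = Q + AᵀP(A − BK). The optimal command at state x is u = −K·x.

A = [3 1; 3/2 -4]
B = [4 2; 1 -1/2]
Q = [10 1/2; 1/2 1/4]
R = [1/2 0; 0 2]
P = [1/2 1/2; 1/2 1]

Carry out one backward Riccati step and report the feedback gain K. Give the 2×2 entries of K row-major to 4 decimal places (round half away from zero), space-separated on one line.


0.9012 -0.8379 -0.0474 0.5178

BᵀP = [2.5000 3.0000; 0.7500 0.5000]
S = R + BᵀPB = [1/2 0; 0 2] + [13.0000 3.5000; 3.5000 1.2500] = [13.5000 3.5000; 3.5000 3.2500]
BᵀPA = [12.0000 -9.5000; 3.0000 -1.2500]
K = S⁻¹·BᵀPA = [0.9012 -0.8379; -0.0474 0.5178]
A−BK = [-0.5099 3.3162; 0.5751 -2.9032]
AᵀP(A−BK) = [0.5781 -1.2480; -1.2480 5.1868]
P' = Q + AᵀP(A−BK) = [10.5781 -0.7480; -0.7480 5.4368]
tr(P') = 16.0148


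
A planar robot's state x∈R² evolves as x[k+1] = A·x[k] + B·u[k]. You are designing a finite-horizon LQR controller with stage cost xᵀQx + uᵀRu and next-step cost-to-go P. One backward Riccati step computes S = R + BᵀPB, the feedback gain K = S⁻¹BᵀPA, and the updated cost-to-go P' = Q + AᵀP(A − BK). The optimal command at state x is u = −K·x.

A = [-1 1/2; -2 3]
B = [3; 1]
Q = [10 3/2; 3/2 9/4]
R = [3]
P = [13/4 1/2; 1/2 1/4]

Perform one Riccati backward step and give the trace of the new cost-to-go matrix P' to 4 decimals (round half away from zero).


BᵀP = [10.2500 1.7500]
S = R + BᵀPB = [3] + [32.5000] = [35.5000]
BᵀPA = [-13.7500 10.3750]
K = S⁻¹·BᵀPA = [-0.3873 0.2923]
A−BK = [0.1620 -0.3768; -1.6127 2.7077]
AᵀP(A−BK) = [0.9243 -1.1065; -1.1065 1.5304]
P' = Q + AᵀP(A−BK) = [10.9243 0.3935; 0.3935 3.7804]
tr(P') = 14.7047

14.7047


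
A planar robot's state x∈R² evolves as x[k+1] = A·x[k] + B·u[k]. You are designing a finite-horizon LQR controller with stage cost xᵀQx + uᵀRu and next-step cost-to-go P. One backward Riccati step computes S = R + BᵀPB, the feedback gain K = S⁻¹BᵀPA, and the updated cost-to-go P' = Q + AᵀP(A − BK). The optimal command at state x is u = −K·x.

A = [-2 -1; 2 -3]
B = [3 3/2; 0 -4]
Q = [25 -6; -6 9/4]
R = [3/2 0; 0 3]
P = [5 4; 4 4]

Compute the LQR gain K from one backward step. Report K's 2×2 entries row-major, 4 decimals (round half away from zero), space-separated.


-0.3411 -0.7417 -0.3867 0.6475

BᵀP = [15.0000 12.0000; -8.5000 -10.0000]
S = R + BᵀPB = [3/2 0; 0 3] + [45.0000 -25.5000; -25.5000 27.2500] = [46.5000 -25.5000; -25.5000 30.2500]
BᵀPA = [-6.0000 -51.0000; -3.0000 38.5000]
K = S⁻¹·BᵀPA = [-0.3411 -0.7417; -0.3867 0.6475]
A−BK = [-0.3966 0.2538; 0.4531 -0.4100]
AᵀP(A−BK) = [0.7933 -0.5077; -0.5077 2.2449]
P' = Q + AᵀP(A−BK) = [25.7933 -6.5077; -6.5077 4.4949]
tr(P') = 30.2882


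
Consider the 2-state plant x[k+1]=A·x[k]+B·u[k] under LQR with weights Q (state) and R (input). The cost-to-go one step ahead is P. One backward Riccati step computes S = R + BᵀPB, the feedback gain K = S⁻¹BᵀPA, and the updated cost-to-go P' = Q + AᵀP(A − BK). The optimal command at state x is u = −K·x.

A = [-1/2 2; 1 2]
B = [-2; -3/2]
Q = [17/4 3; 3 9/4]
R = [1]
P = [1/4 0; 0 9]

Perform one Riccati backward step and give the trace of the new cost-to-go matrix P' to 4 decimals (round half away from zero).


BᵀP = [-0.5000 -13.5000]
S = R + BᵀPB = [1] + [21.2500] = [22.2500]
BᵀPA = [-13.2500 -28.0000]
K = S⁻¹·BᵀPA = [-0.5955 -1.2584]
A−BK = [-1.6910 -0.5169; 0.1067 0.1124]
AᵀP(A−BK) = [1.1721 1.0758; 1.0758 1.7640]
P' = Q + AᵀP(A−BK) = [5.4221 4.0758; 4.0758 4.0140]
tr(P') = 9.4361

9.4361


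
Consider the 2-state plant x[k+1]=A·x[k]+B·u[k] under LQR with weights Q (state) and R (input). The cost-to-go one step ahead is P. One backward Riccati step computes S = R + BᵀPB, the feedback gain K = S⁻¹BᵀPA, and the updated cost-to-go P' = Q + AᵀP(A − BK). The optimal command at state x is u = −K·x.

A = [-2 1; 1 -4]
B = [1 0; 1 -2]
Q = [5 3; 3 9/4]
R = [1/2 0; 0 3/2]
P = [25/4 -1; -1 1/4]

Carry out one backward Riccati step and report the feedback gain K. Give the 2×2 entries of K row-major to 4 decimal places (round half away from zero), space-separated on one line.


-2.0854 1.4268 -0.5488 0.7439

BᵀP = [5.2500 -0.7500; 2.0000 -0.5000]
S = R + BᵀPB = [1/2 0; 0 3/2] + [4.5000 1.5000; 1.5000 1.0000] = [5.0000 1.5000; 1.5000 2.5000]
BᵀPA = [-11.2500 8.2500; -4.5000 4.0000]
K = S⁻¹·BᵀPA = [-2.0854 1.4268; -0.5488 0.7439]
A−BK = [0.0854 -0.4268; 1.9878 -3.9390]
AᵀP(A−BK) = [3.3201 -3.1006; -3.1006 3.5030]
P' = Q + AᵀP(A−BK) = [8.3201 -0.1006; -0.1006 5.7530]
tr(P') = 14.0732


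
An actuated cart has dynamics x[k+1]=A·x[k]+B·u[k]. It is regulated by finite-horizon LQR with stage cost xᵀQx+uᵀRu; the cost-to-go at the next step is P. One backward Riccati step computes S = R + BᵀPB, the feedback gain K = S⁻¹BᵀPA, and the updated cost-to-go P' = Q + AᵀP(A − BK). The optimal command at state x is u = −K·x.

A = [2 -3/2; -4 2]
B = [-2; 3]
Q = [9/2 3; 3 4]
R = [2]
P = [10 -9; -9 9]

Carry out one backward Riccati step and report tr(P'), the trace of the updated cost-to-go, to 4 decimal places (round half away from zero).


12.4794

BᵀP = [-47.0000 45.0000]
S = R + BᵀPB = [2] + [229.0000] = [231.0000]
BᵀPA = [-274.0000 160.5000]
K = S⁻¹·BᵀPA = [-1.1861 0.6948]
A−BK = [-0.3723 -0.1104; -0.4416 -0.0844]
AᵀP(A−BK) = [2.9957 -1.6234; -1.6234 0.9838]
P' = Q + AᵀP(A−BK) = [7.4957 1.3766; 1.3766 4.9838]
tr(P') = 12.4794


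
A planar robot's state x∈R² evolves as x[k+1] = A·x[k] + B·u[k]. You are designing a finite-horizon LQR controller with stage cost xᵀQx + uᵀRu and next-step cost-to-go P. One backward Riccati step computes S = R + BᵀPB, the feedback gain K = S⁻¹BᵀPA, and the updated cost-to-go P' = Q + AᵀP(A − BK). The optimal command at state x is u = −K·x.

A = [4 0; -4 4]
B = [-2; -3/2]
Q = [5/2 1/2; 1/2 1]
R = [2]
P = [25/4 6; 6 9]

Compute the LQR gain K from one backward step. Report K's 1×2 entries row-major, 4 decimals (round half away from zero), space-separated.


BᵀP = [-21.5000 -25.5000]
S = R + BᵀPB = [2] + [81.2500] = [83.2500]
BᵀPA = [16.0000 -102.0000]
K = S⁻¹·BᵀPA = [0.1922 -1.2252]
A−BK = [4.3844 -2.4505; -3.7117 2.1622]
AᵀP(A−BK) = [48.9249 -28.3964; -28.3964 19.0270]
P' = Q + AᵀP(A−BK) = [51.4249 -27.8964; -27.8964 20.0270]
tr(P') = 71.4520

0.1922 -1.2252


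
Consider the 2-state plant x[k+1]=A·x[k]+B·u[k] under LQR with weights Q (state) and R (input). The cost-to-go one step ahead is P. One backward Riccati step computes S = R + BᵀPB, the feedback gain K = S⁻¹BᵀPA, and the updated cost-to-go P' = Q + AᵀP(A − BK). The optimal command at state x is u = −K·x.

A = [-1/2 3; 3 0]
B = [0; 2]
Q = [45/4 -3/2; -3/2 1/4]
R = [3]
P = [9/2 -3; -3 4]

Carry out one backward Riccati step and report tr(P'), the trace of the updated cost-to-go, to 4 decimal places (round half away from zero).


42.7039

BᵀP = [-6.0000 8.0000]
S = R + BᵀPB = [3] + [16.0000] = [19.0000]
BᵀPA = [27.0000 -18.0000]
K = S⁻¹·BᵀPA = [1.4211 -0.9474]
A−BK = [-0.5000 3.0000; 0.1579 1.8947]
AᵀP(A−BK) = [7.7566 -8.1711; -8.1711 23.4474]
P' = Q + AᵀP(A−BK) = [19.0066 -9.6711; -9.6711 23.6974]
tr(P') = 42.7039


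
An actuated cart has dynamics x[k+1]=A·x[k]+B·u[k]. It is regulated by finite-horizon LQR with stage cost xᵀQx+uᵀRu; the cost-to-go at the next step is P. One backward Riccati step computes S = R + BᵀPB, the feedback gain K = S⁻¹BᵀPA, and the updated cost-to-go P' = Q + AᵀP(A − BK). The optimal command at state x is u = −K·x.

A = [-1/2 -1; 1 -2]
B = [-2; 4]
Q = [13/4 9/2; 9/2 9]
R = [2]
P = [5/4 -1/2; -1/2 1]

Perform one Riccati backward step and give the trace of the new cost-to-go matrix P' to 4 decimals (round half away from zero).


BᵀP = [-4.5000 5.0000]
S = R + BᵀPB = [2] + [29.0000] = [31.0000]
BᵀPA = [7.2500 -5.5000]
K = S⁻¹·BᵀPA = [0.2339 -0.1774]
A−BK = [-0.0323 -1.3548; 0.0645 -1.2903]
AᵀP(A−BK) = [0.1169 -0.0887; -0.0887 2.2742]
P' = Q + AᵀP(A−BK) = [3.3669 4.4113; 4.4113 11.2742]
tr(P') = 14.6411

14.6411


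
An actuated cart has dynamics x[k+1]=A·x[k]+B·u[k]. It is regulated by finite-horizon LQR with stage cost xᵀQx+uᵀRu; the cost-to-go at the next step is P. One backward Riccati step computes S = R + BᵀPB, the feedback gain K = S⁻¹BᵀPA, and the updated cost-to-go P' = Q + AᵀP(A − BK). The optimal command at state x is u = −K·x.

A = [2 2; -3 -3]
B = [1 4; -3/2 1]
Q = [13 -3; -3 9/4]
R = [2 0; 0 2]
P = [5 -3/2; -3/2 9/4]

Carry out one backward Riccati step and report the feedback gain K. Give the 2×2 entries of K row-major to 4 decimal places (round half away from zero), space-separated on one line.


BᵀP = [7.2500 -4.8750; 18.5000 -3.7500]
S = R + BᵀPB = [2 0; 0 2] + [14.5625 24.1250; 24.1250 70.2500] = [16.5625 24.1250; 24.1250 72.2500]
BᵀPA = [29.1250 29.1250; 48.2500 48.2500]
K = S⁻¹·BᵀPA = [1.5298 1.5298; 0.1570 0.1570]
A−BK = [-0.1578 -0.1578; -0.8623 -0.8623]
AᵀP(A−BK) = [6.1192 6.1192; 6.1192 6.1192]
P' = Q + AᵀP(A−BK) = [19.1192 3.1192; 3.1192 8.3692]
tr(P') = 27.4884

1.5298 1.5298 0.1570 0.1570


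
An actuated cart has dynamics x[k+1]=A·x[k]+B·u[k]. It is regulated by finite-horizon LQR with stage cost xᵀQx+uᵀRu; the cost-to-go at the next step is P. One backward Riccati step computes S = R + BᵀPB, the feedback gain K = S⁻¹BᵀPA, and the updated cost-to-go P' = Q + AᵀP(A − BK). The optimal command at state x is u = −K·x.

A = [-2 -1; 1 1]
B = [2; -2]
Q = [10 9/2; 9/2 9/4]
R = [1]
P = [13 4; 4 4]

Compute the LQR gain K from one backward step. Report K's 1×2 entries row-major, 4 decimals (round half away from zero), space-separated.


BᵀP = [18.0000 0.0000]
S = R + BᵀPB = [1] + [36.0000] = [37.0000]
BᵀPA = [-36.0000 -18.0000]
K = S⁻¹·BᵀPA = [-0.9730 -0.4865]
A−BK = [-0.0541 -0.0270; -0.9459 0.0270]
AᵀP(A−BK) = [4.9730 0.4865; 0.4865 0.2432]
P' = Q + AᵀP(A−BK) = [14.9730 4.9865; 4.9865 2.4932]
tr(P') = 17.4662

-0.9730 -0.4865


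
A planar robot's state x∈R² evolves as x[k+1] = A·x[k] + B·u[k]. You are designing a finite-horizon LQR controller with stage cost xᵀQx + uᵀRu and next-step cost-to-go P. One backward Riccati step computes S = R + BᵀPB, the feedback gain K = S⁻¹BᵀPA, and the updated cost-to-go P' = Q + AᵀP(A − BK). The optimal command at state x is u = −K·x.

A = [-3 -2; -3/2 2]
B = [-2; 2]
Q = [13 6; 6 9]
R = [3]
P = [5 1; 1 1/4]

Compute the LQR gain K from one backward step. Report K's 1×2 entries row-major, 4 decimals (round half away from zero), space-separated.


BᵀP = [-8.0000 -1.5000]
S = R + BᵀPB = [3] + [13.0000] = [16.0000]
BᵀPA = [26.2500 13.0000]
K = S⁻¹·BᵀPA = [1.6406 0.8125]
A−BK = [0.2813 -0.3750; -4.7813 0.3750]
AᵀP(A−BK) = [11.4961 4.9219; 4.9219 2.4375]
P' = Q + AᵀP(A−BK) = [24.4961 10.9219; 10.9219 11.4375]
tr(P') = 35.9336

1.6406 0.8125


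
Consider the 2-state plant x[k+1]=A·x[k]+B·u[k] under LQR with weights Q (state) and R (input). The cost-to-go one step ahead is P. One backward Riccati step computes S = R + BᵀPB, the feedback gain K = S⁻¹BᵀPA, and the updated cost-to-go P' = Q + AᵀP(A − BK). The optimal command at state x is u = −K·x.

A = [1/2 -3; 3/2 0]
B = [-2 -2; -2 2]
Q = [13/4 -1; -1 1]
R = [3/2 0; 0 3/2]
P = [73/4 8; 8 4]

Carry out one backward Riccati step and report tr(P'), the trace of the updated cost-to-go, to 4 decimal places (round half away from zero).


BᵀP = [-52.5000 -24.0000; -20.5000 -8.0000]
S = R + BᵀPB = [3/2 0; 0 3/2] + [153.0000 57.0000; 57.0000 25.0000] = [154.5000 57.0000; 57.0000 26.5000]
BᵀPA = [-62.2500 157.5000; -22.2500 61.5000]
K = S⁻¹·BᵀPA = [-0.4512 0.7906; 0.1309 0.6202]
A−BK = [-0.1406 -0.1783; 0.3358 0.3407]
AᵀP(A−BK) = [0.3875 -0.3604; -0.3604 1.5872]
P' = Q + AᵀP(A−BK) = [3.6375 -1.3604; -1.3604 2.5872]
tr(P') = 6.2247

6.2247


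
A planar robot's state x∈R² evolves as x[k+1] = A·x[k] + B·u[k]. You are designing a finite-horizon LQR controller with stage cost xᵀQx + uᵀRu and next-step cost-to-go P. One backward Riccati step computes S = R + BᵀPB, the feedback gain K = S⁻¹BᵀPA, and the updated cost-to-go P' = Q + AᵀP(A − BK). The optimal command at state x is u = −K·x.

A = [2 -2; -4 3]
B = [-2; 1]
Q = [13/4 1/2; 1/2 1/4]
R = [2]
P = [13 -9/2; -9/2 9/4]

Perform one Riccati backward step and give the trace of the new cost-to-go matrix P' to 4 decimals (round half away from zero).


17.5135

BᵀP = [-30.5000 11.2500]
S = R + BᵀPB = [2] + [72.2500] = [74.2500]
BᵀPA = [-106.0000 94.7500]
K = S⁻¹·BᵀPA = [-1.4276 1.2761]
A−BK = [-0.8552 0.5522; -2.5724 1.7239]
AᵀP(A−BK) = [8.6734 -6.7340; -6.7340 5.3401]
P' = Q + AᵀP(A−BK) = [11.9234 -6.2340; -6.2340 5.5901]
tr(P') = 17.5135
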